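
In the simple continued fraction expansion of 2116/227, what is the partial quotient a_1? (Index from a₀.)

2116 = 9·227 + 73   →  a_0 = 9
227 = 3·73 + 8   →  a_1 = 3

3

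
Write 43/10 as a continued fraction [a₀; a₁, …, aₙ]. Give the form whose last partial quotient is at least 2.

43 = 4×10 + 3
10 = 3×3 + 1
3 = 3×1 + 0  (stop)
So 43/10 = [4; 3, 3].

[4; 3, 3]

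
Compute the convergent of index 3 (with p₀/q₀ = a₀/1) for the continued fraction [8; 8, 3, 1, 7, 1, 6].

Using pₖ = aₖpₖ₋₁ + pₖ₋₂, qₖ = aₖqₖ₋₁ + qₖ₋₂ (with p₋₁=1, p₋₂=0, q₋₁=0, q₋₂=1):
  k=0: a=8, p=8, q=1
  k=1: a=8, p=65, q=8
  k=2: a=3, p=203, q=25
  k=3: a=1, p=268, q=33

268/33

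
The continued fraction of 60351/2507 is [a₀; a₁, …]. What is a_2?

60351 = 24·2507 + 183   →  a_0 = 24
2507 = 13·183 + 128   →  a_1 = 13
183 = 1·128 + 55   →  a_2 = 1

1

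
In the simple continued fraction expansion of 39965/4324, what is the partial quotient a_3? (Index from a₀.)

39965 = 9·4324 + 1049   →  a_0 = 9
4324 = 4·1049 + 128   →  a_1 = 4
1049 = 8·128 + 25   →  a_2 = 8
128 = 5·25 + 3   →  a_3 = 5

5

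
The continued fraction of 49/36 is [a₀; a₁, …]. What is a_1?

2

49 = 1·36 + 13   →  a_0 = 1
36 = 2·13 + 10   →  a_1 = 2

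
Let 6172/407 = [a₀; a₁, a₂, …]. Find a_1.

6172 = 15·407 + 67   →  a_0 = 15
407 = 6·67 + 5   →  a_1 = 6

6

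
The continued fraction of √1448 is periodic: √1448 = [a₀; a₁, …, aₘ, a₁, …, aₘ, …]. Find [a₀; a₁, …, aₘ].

[38; 19, 76]

a₀ = ⌊√1448⌋ = 38.
With m₀=0, d₀=1 and mₖ₊₁ = dₖaₖ − mₖ, dₖ₊₁ = (n − mₖ₊₁²)/dₖ, aₖ₊₁ = ⌊(a₀+mₖ₊₁)/dₖ₊₁⌋:
  k=1: m=38, d=4, a=19
  k=2: m=38, d=1, a=76
d=1 and a=2a₀=76 at k=2, so the next step gives (m, d) = (38, 4) again — its k=1 value — and the period has length 2.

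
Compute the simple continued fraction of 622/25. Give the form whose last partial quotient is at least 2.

622 = 24·25 + 22
25 = 1·22 + 3
22 = 7·3 + 1
3 = 3·1 + 0  (stop)
So 622/25 = [24; 1, 7, 3].

[24; 1, 7, 3]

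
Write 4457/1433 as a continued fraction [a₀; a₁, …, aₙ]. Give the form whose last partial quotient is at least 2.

4457 = 3*1433 + 158
1433 = 9*158 + 11
158 = 14*11 + 4
11 = 2*4 + 3
4 = 1*3 + 1
3 = 3*1 + 0  (stop)
So 4457/1433 = [3; 9, 14, 2, 1, 3].

[3; 9, 14, 2, 1, 3]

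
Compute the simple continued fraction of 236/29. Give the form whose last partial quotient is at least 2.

[8; 7, 4]

236 = 8×29 + 4
29 = 7×4 + 1
4 = 4×1 + 0  (stop)
So 236/29 = [8; 7, 4].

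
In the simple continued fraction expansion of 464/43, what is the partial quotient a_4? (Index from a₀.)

464 = 10·43 + 34   →  a_0 = 10
43 = 1·34 + 9   →  a_1 = 1
34 = 3·9 + 7   →  a_2 = 3
9 = 1·7 + 2   →  a_3 = 1
7 = 3·2 + 1   →  a_4 = 3

3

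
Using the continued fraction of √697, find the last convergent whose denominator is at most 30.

√697 = [26; 2, 2, 52, …] (period length 3).
Convergents:
  p_0/q_0 = 26/1
  p_1/q_1 = 53/2
  p_2/q_2 = 132/5
  p_3/q_3 = 6917/262
q_2 = 5 ≤ 30 < 262 = q_3, so the answer is 132/5.

132/5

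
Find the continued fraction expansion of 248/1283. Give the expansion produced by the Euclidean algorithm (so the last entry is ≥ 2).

248 = 0×1283 + 248
1283 = 5×248 + 43
248 = 5×43 + 33
43 = 1×33 + 10
33 = 3×10 + 3
10 = 3×3 + 1
3 = 3×1 + 0  (stop)
So 248/1283 = [0; 5, 5, 1, 3, 3, 3].

[0; 5, 5, 1, 3, 3, 3]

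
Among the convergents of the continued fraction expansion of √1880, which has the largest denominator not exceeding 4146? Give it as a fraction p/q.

√1880 = [43; 2, 1, 3, 1, 2, 86, …] (period length 6).
Convergents:
  p_0/q_0 = 43/1
  p_1/q_1 = 87/2
  p_2/q_2 = 130/3
  p_3/q_3 = 477/11
  p_4/q_4 = 607/14
  p_5/q_5 = 1691/39
  p_6/q_6 = 146033/3368
  p_7/q_7 = 293757/6775
q_6 = 3368 ≤ 4146 < 6775 = q_7, so the answer is 146033/3368.

146033/3368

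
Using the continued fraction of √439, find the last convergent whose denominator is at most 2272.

18459/881

√439 = [20; 1, 19, 1, 40, …] (period length 4).
Convergents:
  p_0/q_0 = 20/1
  p_1/q_1 = 21/1
  p_2/q_2 = 419/20
  p_3/q_3 = 440/21
  p_4/q_4 = 18019/860
  p_5/q_5 = 18459/881
  p_6/q_6 = 368740/17599
q_5 = 881 ≤ 2272 < 17599 = q_6, so the answer is 18459/881.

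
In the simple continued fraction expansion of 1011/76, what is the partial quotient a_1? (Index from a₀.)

3

1011 = 13·76 + 23   →  a_0 = 13
76 = 3·23 + 7   →  a_1 = 3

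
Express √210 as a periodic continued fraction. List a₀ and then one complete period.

a₀ = ⌊√210⌋ = 14.
With m₀=0, d₀=1 and mₖ₊₁ = dₖaₖ − mₖ, dₖ₊₁ = (n − mₖ₊₁²)/dₖ, aₖ₊₁ = ⌊(a₀+mₖ₊₁)/dₖ₊₁⌋:
  k=1: m=14, d=14, a=2
  k=2: m=14, d=1, a=28
d=1 and a=2a₀=28 at k=2, so the next step gives (m, d) = (14, 14) again — its k=1 value — and the period has length 2.

[14; 2, 28]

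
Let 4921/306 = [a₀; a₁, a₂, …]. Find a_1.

12

4921 = 16·306 + 25   →  a_0 = 16
306 = 12·25 + 6   →  a_1 = 12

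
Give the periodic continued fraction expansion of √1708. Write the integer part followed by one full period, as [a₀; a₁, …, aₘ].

[41; 3, 20, 3, 82]

a₀ = ⌊√1708⌋ = 41.
With m₀=0, d₀=1 and mₖ₊₁ = dₖaₖ − mₖ, dₖ₊₁ = (n − mₖ₊₁²)/dₖ, aₖ₊₁ = ⌊(a₀+mₖ₊₁)/dₖ₊₁⌋:
  k=1: m=41, d=27, a=3
  k=2: m=40, d=4, a=20
  k=3: m=40, d=27, a=3
  k=4: m=41, d=1, a=82
d=1 and a=2a₀=82 at k=4, so the next step gives (m, d) = (41, 27) again — its k=1 value — and the period has length 4.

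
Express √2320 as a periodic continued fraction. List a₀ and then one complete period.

[48; 6, 96]

a₀ = ⌊√2320⌋ = 48.
With m₀=0, d₀=1 and mₖ₊₁ = dₖaₖ − mₖ, dₖ₊₁ = (n − mₖ₊₁²)/dₖ, aₖ₊₁ = ⌊(a₀+mₖ₊₁)/dₖ₊₁⌋:
  k=1: m=48, d=16, a=6
  k=2: m=48, d=1, a=96
d=1 and a=2a₀=96 at k=2, so the next step gives (m, d) = (48, 16) again — its k=1 value — and the period has length 2.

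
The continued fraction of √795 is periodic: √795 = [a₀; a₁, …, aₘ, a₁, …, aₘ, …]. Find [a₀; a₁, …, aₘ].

a₀ = ⌊√795⌋ = 28.
With m₀=0, d₀=1 and mₖ₊₁ = dₖaₖ − mₖ, dₖ₊₁ = (n − mₖ₊₁²)/dₖ, aₖ₊₁ = ⌊(a₀+mₖ₊₁)/dₖ₊₁⌋:
  k=1: m=28, d=11, a=5
  k=2: m=27, d=6, a=9
  k=3: m=27, d=11, a=5
  k=4: m=28, d=1, a=56
d=1 and a=2a₀=56 at k=4, so the next step gives (m, d) = (28, 11) again — its k=1 value — and the period has length 4.

[28; 5, 9, 5, 56]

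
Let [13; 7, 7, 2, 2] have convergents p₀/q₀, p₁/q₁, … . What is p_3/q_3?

1406/107

Using pₖ = aₖpₖ₋₁ + pₖ₋₂, qₖ = aₖqₖ₋₁ + qₖ₋₂ (with p₋₁=1, p₋₂=0, q₋₁=0, q₋₂=1):
  k=0: a=13, p=13, q=1
  k=1: a=7, p=92, q=7
  k=2: a=7, p=657, q=50
  k=3: a=2, p=1406, q=107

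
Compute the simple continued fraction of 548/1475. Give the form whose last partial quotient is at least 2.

[0; 2, 1, 2, 4, 8, 5]

548 = 0·1475 + 548
1475 = 2·548 + 379
548 = 1·379 + 169
379 = 2·169 + 41
169 = 4·41 + 5
41 = 8·5 + 1
5 = 5·1 + 0  (stop)
So 548/1475 = [0; 2, 1, 2, 4, 8, 5].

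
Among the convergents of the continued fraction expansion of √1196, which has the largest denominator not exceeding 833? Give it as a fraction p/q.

28462/823

√1196 = [34; 1, 1, 2, 1, 1, 68, …] (period length 6).
Convergents:
  p_0/q_0 = 34/1
  p_1/q_1 = 35/1
  p_2/q_2 = 69/2
  p_3/q_3 = 173/5
  p_4/q_4 = 242/7
  p_5/q_5 = 415/12
  p_6/q_6 = 28462/823
  p_7/q_7 = 28877/835
q_6 = 823 ≤ 833 < 835 = q_7, so the answer is 28462/823.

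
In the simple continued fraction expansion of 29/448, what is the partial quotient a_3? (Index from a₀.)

4

29 = 0·448 + 29   →  a_0 = 0
448 = 15·29 + 13   →  a_1 = 15
29 = 2·13 + 3   →  a_2 = 2
13 = 4·3 + 1   →  a_3 = 4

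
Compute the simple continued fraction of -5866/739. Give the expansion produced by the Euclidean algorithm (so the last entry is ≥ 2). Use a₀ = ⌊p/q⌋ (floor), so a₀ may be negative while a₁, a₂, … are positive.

-5866 = -8×739 + 46
739 = 16×46 + 3
46 = 15×3 + 1
3 = 3×1 + 0  (stop)
So -5866/739 = [-8; 16, 15, 3].

[-8; 16, 15, 3]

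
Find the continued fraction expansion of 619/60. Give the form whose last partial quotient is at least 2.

619 = 10×60 + 19
60 = 3×19 + 3
19 = 6×3 + 1
3 = 3×1 + 0  (stop)
So 619/60 = [10; 3, 6, 3].

[10; 3, 6, 3]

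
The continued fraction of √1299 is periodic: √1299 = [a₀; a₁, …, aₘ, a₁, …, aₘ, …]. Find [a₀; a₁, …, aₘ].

[36; 24, 72]

a₀ = ⌊√1299⌋ = 36.
With m₀=0, d₀=1 and mₖ₊₁ = dₖaₖ − mₖ, dₖ₊₁ = (n − mₖ₊₁²)/dₖ, aₖ₊₁ = ⌊(a₀+mₖ₊₁)/dₖ₊₁⌋:
  k=1: m=36, d=3, a=24
  k=2: m=36, d=1, a=72
d=1 and a=2a₀=72 at k=2, so the next step gives (m, d) = (36, 3) again — its k=1 value — and the period has length 2.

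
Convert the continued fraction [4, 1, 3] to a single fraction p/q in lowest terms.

Using pₖ = aₖpₖ₋₁ + pₖ₋₂ and qₖ = aₖqₖ₋₁ + qₖ₋₂:
  k=0: a=4, p=4, q=1
  k=1: a=1, p=5, q=1
  k=2: a=3, p=19, q=4

19/4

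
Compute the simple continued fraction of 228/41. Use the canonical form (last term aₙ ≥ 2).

[5; 1, 1, 3, 1, 1, 2]

228 = 5*41 + 23
41 = 1*23 + 18
23 = 1*18 + 5
18 = 3*5 + 3
5 = 1*3 + 2
3 = 1*2 + 1
2 = 2*1 + 0  (stop)
So 228/41 = [5; 1, 1, 3, 1, 1, 2].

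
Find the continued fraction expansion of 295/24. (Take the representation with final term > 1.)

[12; 3, 2, 3]

295 = 12·24 + 7
24 = 3·7 + 3
7 = 2·3 + 1
3 = 3·1 + 0  (stop)
So 295/24 = [12; 3, 2, 3].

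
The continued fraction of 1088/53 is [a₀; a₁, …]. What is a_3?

8

1088 = 20·53 + 28   →  a_0 = 20
53 = 1·28 + 25   →  a_1 = 1
28 = 1·25 + 3   →  a_2 = 1
25 = 8·3 + 1   →  a_3 = 8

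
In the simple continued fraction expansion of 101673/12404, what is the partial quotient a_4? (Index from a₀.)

1

101673 = 8·12404 + 2441   →  a_0 = 8
12404 = 5·2441 + 199   →  a_1 = 5
2441 = 12·199 + 53   →  a_2 = 12
199 = 3·53 + 40   →  a_3 = 3
53 = 1·40 + 13   →  a_4 = 1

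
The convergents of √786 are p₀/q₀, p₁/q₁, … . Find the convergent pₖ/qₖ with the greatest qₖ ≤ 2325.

43988/1569

√786 = [28; 28, 56, …] (period length 2).
Convergents:
  p_0/q_0 = 28/1
  p_1/q_1 = 785/28
  p_2/q_2 = 43988/1569
  p_3/q_3 = 1232449/43960
q_2 = 1569 ≤ 2325 < 43960 = q_3, so the answer is 43988/1569.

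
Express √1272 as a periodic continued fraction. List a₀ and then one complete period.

[35; 1, 1, 1, 70]

a₀ = ⌊√1272⌋ = 35.
With m₀=0, d₀=1 and mₖ₊₁ = dₖaₖ − mₖ, dₖ₊₁ = (n − mₖ₊₁²)/dₖ, aₖ₊₁ = ⌊(a₀+mₖ₊₁)/dₖ₊₁⌋:
  k=1: m=35, d=47, a=1
  k=2: m=12, d=24, a=1
  k=3: m=12, d=47, a=1
  k=4: m=35, d=1, a=70
d=1 and a=2a₀=70 at k=4, so the next step gives (m, d) = (35, 47) again — its k=1 value — and the period has length 4.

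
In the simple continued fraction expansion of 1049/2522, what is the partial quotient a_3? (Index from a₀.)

1049 = 0·2522 + 1049   →  a_0 = 0
2522 = 2·1049 + 424   →  a_1 = 2
1049 = 2·424 + 201   →  a_2 = 2
424 = 2·201 + 22   →  a_3 = 2

2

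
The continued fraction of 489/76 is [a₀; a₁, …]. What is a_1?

489 = 6·76 + 33   →  a_0 = 6
76 = 2·33 + 10   →  a_1 = 2

2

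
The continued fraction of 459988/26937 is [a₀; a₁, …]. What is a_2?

459988 = 17·26937 + 2059   →  a_0 = 17
26937 = 13·2059 + 170   →  a_1 = 13
2059 = 12·170 + 19   →  a_2 = 12

12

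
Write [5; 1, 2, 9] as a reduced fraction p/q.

Using pₖ = aₖpₖ₋₁ + pₖ₋₂ and qₖ = aₖqₖ₋₁ + qₖ₋₂:
  k=0: a=5, p=5, q=1
  k=1: a=1, p=6, q=1
  k=2: a=2, p=17, q=3
  k=3: a=9, p=159, q=28

159/28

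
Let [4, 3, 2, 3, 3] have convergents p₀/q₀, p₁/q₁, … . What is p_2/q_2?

30/7

Using pₖ = aₖpₖ₋₁ + pₖ₋₂, qₖ = aₖqₖ₋₁ + qₖ₋₂ (with p₋₁=1, p₋₂=0, q₋₁=0, q₋₂=1):
  k=0: a=4, p=4, q=1
  k=1: a=3, p=13, q=3
  k=2: a=2, p=30, q=7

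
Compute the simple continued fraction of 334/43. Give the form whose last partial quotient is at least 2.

334 = 7·43 + 33
43 = 1·33 + 10
33 = 3·10 + 3
10 = 3·3 + 1
3 = 3·1 + 0  (stop)
So 334/43 = [7; 1, 3, 3, 3].

[7; 1, 3, 3, 3]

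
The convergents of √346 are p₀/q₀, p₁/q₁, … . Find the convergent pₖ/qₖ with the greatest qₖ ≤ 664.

√346 = [18; 1, 1, 1, 1, 36, …] (period length 5).
Convergents:
  p_0/q_0 = 18/1
  p_1/q_1 = 19/1
  p_2/q_2 = 37/2
  p_3/q_3 = 56/3
  p_4/q_4 = 93/5
  p_5/q_5 = 3404/183
  p_6/q_6 = 3497/188
  p_7/q_7 = 6901/371
  p_8/q_8 = 10398/559
  p_9/q_9 = 17299/930
q_8 = 559 ≤ 664 < 930 = q_9, so the answer is 10398/559.

10398/559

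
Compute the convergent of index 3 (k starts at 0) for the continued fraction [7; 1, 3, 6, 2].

194/25

Using pₖ = aₖpₖ₋₁ + pₖ₋₂, qₖ = aₖqₖ₋₁ + qₖ₋₂ (with p₋₁=1, p₋₂=0, q₋₁=0, q₋₂=1):
  k=0: a=7, p=7, q=1
  k=1: a=1, p=8, q=1
  k=2: a=3, p=31, q=4
  k=3: a=6, p=194, q=25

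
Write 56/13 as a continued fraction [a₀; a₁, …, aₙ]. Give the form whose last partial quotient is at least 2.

[4; 3, 4]

56 = 4·13 + 4
13 = 3·4 + 1
4 = 4·1 + 0  (stop)
So 56/13 = [4; 3, 4].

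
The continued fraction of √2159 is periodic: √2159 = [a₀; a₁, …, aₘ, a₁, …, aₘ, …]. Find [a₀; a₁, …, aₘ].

a₀ = ⌊√2159⌋ = 46.
With m₀=0, d₀=1 and mₖ₊₁ = dₖaₖ − mₖ, dₖ₊₁ = (n − mₖ₊₁²)/dₖ, aₖ₊₁ = ⌊(a₀+mₖ₊₁)/dₖ₊₁⌋:
  k=1: m=46, d=43, a=2
  k=2: m=40, d=13, a=6
  k=3: m=38, d=55, a=1
  k=4: m=17, d=34, a=1
  k=5: m=17, d=55, a=1
  k=6: m=38, d=13, a=6
  k=7: m=40, d=43, a=2
  k=8: m=46, d=1, a=92
d=1 and a=2a₀=92 at k=8, so the next step gives (m, d) = (46, 43) again — its k=1 value — and the period has length 8.

[46; 2, 6, 1, 1, 1, 6, 2, 92]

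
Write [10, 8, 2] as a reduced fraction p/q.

172/17

Using pₖ = aₖpₖ₋₁ + pₖ₋₂ and qₖ = aₖqₖ₋₁ + qₖ₋₂:
  k=0: a=10, p=10, q=1
  k=1: a=8, p=81, q=8
  k=2: a=2, p=172, q=17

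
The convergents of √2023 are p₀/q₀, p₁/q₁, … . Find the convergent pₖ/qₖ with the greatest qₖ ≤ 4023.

√2023 = [44; 1, 43, 1, 88, …] (period length 4).
Convergents:
  p_0/q_0 = 44/1
  p_1/q_1 = 45/1
  p_2/q_2 = 1979/44
  p_3/q_3 = 2024/45
  p_4/q_4 = 180091/4004
  p_5/q_5 = 182115/4049
q_4 = 4004 ≤ 4023 < 4049 = q_5, so the answer is 180091/4004.

180091/4004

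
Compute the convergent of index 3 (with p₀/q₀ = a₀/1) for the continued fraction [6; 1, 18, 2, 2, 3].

271/39

Using pₖ = aₖpₖ₋₁ + pₖ₋₂, qₖ = aₖqₖ₋₁ + qₖ₋₂ (with p₋₁=1, p₋₂=0, q₋₁=0, q₋₂=1):
  k=0: a=6, p=6, q=1
  k=1: a=1, p=7, q=1
  k=2: a=18, p=132, q=19
  k=3: a=2, p=271, q=39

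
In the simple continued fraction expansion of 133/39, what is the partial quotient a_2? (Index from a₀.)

133 = 3·39 + 16   →  a_0 = 3
39 = 2·16 + 7   →  a_1 = 2
16 = 2·7 + 2   →  a_2 = 2

2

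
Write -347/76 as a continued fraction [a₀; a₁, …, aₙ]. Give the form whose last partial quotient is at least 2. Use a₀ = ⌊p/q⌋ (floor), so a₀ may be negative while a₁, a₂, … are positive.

-347 = -5×76 + 33
76 = 2×33 + 10
33 = 3×10 + 3
10 = 3×3 + 1
3 = 3×1 + 0  (stop)
So -347/76 = [-5; 2, 3, 3, 3].

[-5; 2, 3, 3, 3]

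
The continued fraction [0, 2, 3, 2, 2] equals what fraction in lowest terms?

Fold from the inside: start with 2/1.
  2 + 1/2 = 5/2
  3 + 2/5 = 17/5
  2 + 5/17 = 39/17
  0 + 17/39 = 17/39

17/39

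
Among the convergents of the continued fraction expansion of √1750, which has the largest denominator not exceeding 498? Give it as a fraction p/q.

√1750 = [41; 1, 4, 1, 82, …] (period length 4).
Convergents:
  p_0/q_0 = 41/1
  p_1/q_1 = 42/1
  p_2/q_2 = 209/5
  p_3/q_3 = 251/6
  p_4/q_4 = 20791/497
  p_5/q_5 = 21042/503
q_4 = 497 ≤ 498 < 503 = q_5, so the answer is 20791/497.

20791/497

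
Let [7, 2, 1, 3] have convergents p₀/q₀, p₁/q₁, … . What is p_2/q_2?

Using pₖ = aₖpₖ₋₁ + pₖ₋₂, qₖ = aₖqₖ₋₁ + qₖ₋₂ (with p₋₁=1, p₋₂=0, q₋₁=0, q₋₂=1):
  k=0: a=7, p=7, q=1
  k=1: a=2, p=15, q=2
  k=2: a=1, p=22, q=3

22/3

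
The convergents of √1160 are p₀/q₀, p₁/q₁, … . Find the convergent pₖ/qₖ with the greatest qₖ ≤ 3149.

39406/1157

√1160 = [34; 17, 68, …] (period length 2).
Convergents:
  p_0/q_0 = 34/1
  p_1/q_1 = 579/17
  p_2/q_2 = 39406/1157
  p_3/q_3 = 670481/19686
q_2 = 1157 ≤ 3149 < 19686 = q_3, so the answer is 39406/1157.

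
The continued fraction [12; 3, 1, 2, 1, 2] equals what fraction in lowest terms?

503/41

Using pₖ = aₖpₖ₋₁ + pₖ₋₂ and qₖ = aₖqₖ₋₁ + qₖ₋₂:
  k=0: a=12, p=12, q=1
  k=1: a=3, p=37, q=3
  k=2: a=1, p=49, q=4
  k=3: a=2, p=135, q=11
  k=4: a=1, p=184, q=15
  k=5: a=2, p=503, q=41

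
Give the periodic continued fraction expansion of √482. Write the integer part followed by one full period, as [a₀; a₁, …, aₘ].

a₀ = ⌊√482⌋ = 21.
With m₀=0, d₀=1 and mₖ₊₁ = dₖaₖ − mₖ, dₖ₊₁ = (n − mₖ₊₁²)/dₖ, aₖ₊₁ = ⌊(a₀+mₖ₊₁)/dₖ₊₁⌋:
  k=1: m=21, d=41, a=1
  k=2: m=20, d=2, a=20
  k=3: m=20, d=41, a=1
  k=4: m=21, d=1, a=42
d=1 and a=2a₀=42 at k=4, so the next step gives (m, d) = (21, 41) again — its k=1 value — and the period has length 4.

[21; 1, 20, 1, 42]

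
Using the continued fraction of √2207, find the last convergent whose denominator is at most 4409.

√2207 = [46; 1, 45, 1, 92, …] (period length 4).
Convergents:
  p_0/q_0 = 46/1
  p_1/q_1 = 47/1
  p_2/q_2 = 2161/46
  p_3/q_3 = 2208/47
  p_4/q_4 = 205297/4370
  p_5/q_5 = 207505/4417
q_4 = 4370 ≤ 4409 < 4417 = q_5, so the answer is 205297/4370.

205297/4370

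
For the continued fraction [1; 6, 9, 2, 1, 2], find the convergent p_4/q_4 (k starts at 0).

199/171

Using pₖ = aₖpₖ₋₁ + pₖ₋₂, qₖ = aₖqₖ₋₁ + qₖ₋₂ (with p₋₁=1, p₋₂=0, q₋₁=0, q₋₂=1):
  k=0: a=1, p=1, q=1
  k=1: a=6, p=7, q=6
  k=2: a=9, p=64, q=55
  k=3: a=2, p=135, q=116
  k=4: a=1, p=199, q=171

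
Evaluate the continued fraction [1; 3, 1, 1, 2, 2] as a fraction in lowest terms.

Fold from the inside: start with 2/1.
  2 + 1/2 = 5/2
  1 + 2/5 = 7/5
  1 + 5/7 = 12/7
  3 + 7/12 = 43/12
  1 + 12/43 = 55/43

55/43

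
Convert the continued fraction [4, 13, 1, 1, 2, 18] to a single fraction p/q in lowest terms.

Using pₖ = aₖpₖ₋₁ + pₖ₋₂ and qₖ = aₖqₖ₋₁ + qₖ₋₂:
  k=0: a=4, p=4, q=1
  k=1: a=13, p=53, q=13
  k=2: a=1, p=57, q=14
  k=3: a=1, p=110, q=27
  k=4: a=2, p=277, q=68
  k=5: a=18, p=5096, q=1251

5096/1251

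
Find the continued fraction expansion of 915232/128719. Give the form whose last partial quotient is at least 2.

915232 = 7*128719 + 14199
128719 = 9*14199 + 928
14199 = 15*928 + 279
928 = 3*279 + 91
279 = 3*91 + 6
91 = 15*6 + 1
6 = 6*1 + 0  (stop)
So 915232/128719 = [7; 9, 15, 3, 3, 15, 6].

[7; 9, 15, 3, 3, 15, 6]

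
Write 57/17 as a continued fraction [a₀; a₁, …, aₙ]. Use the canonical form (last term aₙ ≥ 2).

57 = 3×17 + 6
17 = 2×6 + 5
6 = 1×5 + 1
5 = 5×1 + 0  (stop)
So 57/17 = [3; 2, 1, 5].

[3; 2, 1, 5]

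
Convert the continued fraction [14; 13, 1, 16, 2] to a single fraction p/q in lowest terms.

Fold from the inside: start with 2/1.
  16 + 1/2 = 33/2
  1 + 2/33 = 35/33
  13 + 33/35 = 488/35
  14 + 35/488 = 6867/488

6867/488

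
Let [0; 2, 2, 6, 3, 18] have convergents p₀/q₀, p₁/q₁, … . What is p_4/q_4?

Using pₖ = aₖpₖ₋₁ + pₖ₋₂, qₖ = aₖqₖ₋₁ + qₖ₋₂ (with p₋₁=1, p₋₂=0, q₋₁=0, q₋₂=1):
  k=0: a=0, p=0, q=1
  k=1: a=2, p=1, q=2
  k=2: a=2, p=2, q=5
  k=3: a=6, p=13, q=32
  k=4: a=3, p=41, q=101

41/101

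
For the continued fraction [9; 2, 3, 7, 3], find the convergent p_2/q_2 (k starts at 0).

66/7

Using pₖ = aₖpₖ₋₁ + pₖ₋₂, qₖ = aₖqₖ₋₁ + qₖ₋₂ (with p₋₁=1, p₋₂=0, q₋₁=0, q₋₂=1):
  k=0: a=9, p=9, q=1
  k=1: a=2, p=19, q=2
  k=2: a=3, p=66, q=7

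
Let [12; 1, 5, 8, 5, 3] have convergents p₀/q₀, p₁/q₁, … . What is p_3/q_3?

Using pₖ = aₖpₖ₋₁ + pₖ₋₂, qₖ = aₖqₖ₋₁ + qₖ₋₂ (with p₋₁=1, p₋₂=0, q₋₁=0, q₋₂=1):
  k=0: a=12, p=12, q=1
  k=1: a=1, p=13, q=1
  k=2: a=5, p=77, q=6
  k=3: a=8, p=629, q=49

629/49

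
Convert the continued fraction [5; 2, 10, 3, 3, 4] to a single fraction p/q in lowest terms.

Fold from the inside: start with 4/1.
  3 + 1/4 = 13/4
  3 + 4/13 = 43/13
  10 + 13/43 = 443/43
  2 + 43/443 = 929/443
  5 + 443/929 = 5088/929

5088/929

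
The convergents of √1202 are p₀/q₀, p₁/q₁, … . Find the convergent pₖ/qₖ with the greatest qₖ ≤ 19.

√1202 = [34; 1, 2, 34, 2, 1, 68, …] (period length 6).
Convergents:
  p_0/q_0 = 34/1
  p_1/q_1 = 35/1
  p_2/q_2 = 104/3
  p_3/q_3 = 3571/103
q_2 = 3 ≤ 19 < 103 = q_3, so the answer is 104/3.

104/3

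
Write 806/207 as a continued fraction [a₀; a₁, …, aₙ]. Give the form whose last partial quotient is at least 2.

806 = 3×207 + 185
207 = 1×185 + 22
185 = 8×22 + 9
22 = 2×9 + 4
9 = 2×4 + 1
4 = 4×1 + 0  (stop)
So 806/207 = [3; 1, 8, 2, 2, 4].

[3; 1, 8, 2, 2, 4]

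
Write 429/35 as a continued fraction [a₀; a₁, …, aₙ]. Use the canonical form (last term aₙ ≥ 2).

[12; 3, 1, 8]

429 = 12×35 + 9
35 = 3×9 + 8
9 = 1×8 + 1
8 = 8×1 + 0  (stop)
So 429/35 = [12; 3, 1, 8].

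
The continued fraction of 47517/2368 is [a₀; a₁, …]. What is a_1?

47517 = 20·2368 + 157   →  a_0 = 20
2368 = 15·157 + 13   →  a_1 = 15

15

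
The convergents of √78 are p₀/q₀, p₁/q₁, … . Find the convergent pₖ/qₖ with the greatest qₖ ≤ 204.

√78 = [8; 1, 4, 1, 16, …] (period length 4).
Convergents:
  p_0/q_0 = 8/1
  p_1/q_1 = 9/1
  p_2/q_2 = 44/5
  p_3/q_3 = 53/6
  p_4/q_4 = 892/101
  p_5/q_5 = 945/107
  p_6/q_6 = 4672/529
q_5 = 107 ≤ 204 < 529 = q_6, so the answer is 945/107.

945/107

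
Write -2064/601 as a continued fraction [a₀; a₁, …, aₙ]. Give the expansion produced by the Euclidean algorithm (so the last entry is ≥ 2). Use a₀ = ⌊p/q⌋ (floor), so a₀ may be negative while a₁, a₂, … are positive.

[-4; 1, 1, 3, 3, 3, 2, 3]

-2064 = -4·601 + 340
601 = 1·340 + 261
340 = 1·261 + 79
261 = 3·79 + 24
79 = 3·24 + 7
24 = 3·7 + 3
7 = 2·3 + 1
3 = 3·1 + 0  (stop)
So -2064/601 = [-4; 1, 1, 3, 3, 3, 2, 3].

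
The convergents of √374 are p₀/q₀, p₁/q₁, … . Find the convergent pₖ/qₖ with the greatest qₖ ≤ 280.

√374 = [19; 2, 1, 18, 1, 2, 38, …] (period length 6).
Convergents:
  p_0/q_0 = 19/1
  p_1/q_1 = 39/2
  p_2/q_2 = 58/3
  p_3/q_3 = 1083/56
  p_4/q_4 = 1141/59
  p_5/q_5 = 3365/174
  p_6/q_6 = 129011/6671
q_5 = 174 ≤ 280 < 6671 = q_6, so the answer is 3365/174.

3365/174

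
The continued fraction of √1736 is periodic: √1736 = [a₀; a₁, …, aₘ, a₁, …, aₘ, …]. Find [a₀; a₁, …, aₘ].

a₀ = ⌊√1736⌋ = 41.
With m₀=0, d₀=1 and mₖ₊₁ = dₖaₖ − mₖ, dₖ₊₁ = (n − mₖ₊₁²)/dₖ, aₖ₊₁ = ⌊(a₀+mₖ₊₁)/dₖ₊₁⌋:
  k=1: m=41, d=55, a=1
  k=2: m=14, d=28, a=1
  k=3: m=14, d=55, a=1
  k=4: m=41, d=1, a=82
d=1 and a=2a₀=82 at k=4, so the next step gives (m, d) = (41, 55) again — its k=1 value — and the period has length 4.

[41; 1, 1, 1, 82]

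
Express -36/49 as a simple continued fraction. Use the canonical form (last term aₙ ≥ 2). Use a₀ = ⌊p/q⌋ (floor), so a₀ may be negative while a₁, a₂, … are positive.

-36 = -1×49 + 13
49 = 3×13 + 10
13 = 1×10 + 3
10 = 3×3 + 1
3 = 3×1 + 0  (stop)
So -36/49 = [-1; 3, 1, 3, 3].

[-1; 3, 1, 3, 3]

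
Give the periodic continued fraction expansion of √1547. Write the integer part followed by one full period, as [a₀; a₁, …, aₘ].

[39; 3, 78]

a₀ = ⌊√1547⌋ = 39.
With m₀=0, d₀=1 and mₖ₊₁ = dₖaₖ − mₖ, dₖ₊₁ = (n − mₖ₊₁²)/dₖ, aₖ₊₁ = ⌊(a₀+mₖ₊₁)/dₖ₊₁⌋:
  k=1: m=39, d=26, a=3
  k=2: m=39, d=1, a=78
d=1 and a=2a₀=78 at k=2, so the next step gives (m, d) = (39, 26) again — its k=1 value — and the period has length 2.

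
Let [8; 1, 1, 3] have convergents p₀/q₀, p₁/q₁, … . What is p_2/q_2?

Using pₖ = aₖpₖ₋₁ + pₖ₋₂, qₖ = aₖqₖ₋₁ + qₖ₋₂ (with p₋₁=1, p₋₂=0, q₋₁=0, q₋₂=1):
  k=0: a=8, p=8, q=1
  k=1: a=1, p=9, q=1
  k=2: a=1, p=17, q=2

17/2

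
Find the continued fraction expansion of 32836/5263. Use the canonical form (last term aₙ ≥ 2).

[6; 4, 5, 2, 4, 8, 3]

32836 = 6×5263 + 1258
5263 = 4×1258 + 231
1258 = 5×231 + 103
231 = 2×103 + 25
103 = 4×25 + 3
25 = 8×3 + 1
3 = 3×1 + 0  (stop)
So 32836/5263 = [6; 4, 5, 2, 4, 8, 3].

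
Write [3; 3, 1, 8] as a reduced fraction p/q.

Using pₖ = aₖpₖ₋₁ + pₖ₋₂ and qₖ = aₖqₖ₋₁ + qₖ₋₂:
  k=0: a=3, p=3, q=1
  k=1: a=3, p=10, q=3
  k=2: a=1, p=13, q=4
  k=3: a=8, p=114, q=35

114/35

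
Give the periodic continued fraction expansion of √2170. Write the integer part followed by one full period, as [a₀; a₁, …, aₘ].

[46; 1, 1, 2, 1, 1, 92]

a₀ = ⌊√2170⌋ = 46.
With m₀=0, d₀=1 and mₖ₊₁ = dₖaₖ − mₖ, dₖ₊₁ = (n − mₖ₊₁²)/dₖ, aₖ₊₁ = ⌊(a₀+mₖ₊₁)/dₖ₊₁⌋:
  k=1: m=46, d=54, a=1
  k=2: m=8, d=39, a=1
  k=3: m=31, d=31, a=2
  k=4: m=31, d=39, a=1
  k=5: m=8, d=54, a=1
  k=6: m=46, d=1, a=92
d=1 and a=2a₀=92 at k=6, so the next step gives (m, d) = (46, 54) again — its k=1 value — and the period has length 6.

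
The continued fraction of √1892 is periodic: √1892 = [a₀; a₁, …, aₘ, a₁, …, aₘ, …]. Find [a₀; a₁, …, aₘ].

[43; 2, 86]

a₀ = ⌊√1892⌋ = 43.
With m₀=0, d₀=1 and mₖ₊₁ = dₖaₖ − mₖ, dₖ₊₁ = (n − mₖ₊₁²)/dₖ, aₖ₊₁ = ⌊(a₀+mₖ₊₁)/dₖ₊₁⌋:
  k=1: m=43, d=43, a=2
  k=2: m=43, d=1, a=86
d=1 and a=2a₀=86 at k=2, so the next step gives (m, d) = (43, 43) again — its k=1 value — and the period has length 2.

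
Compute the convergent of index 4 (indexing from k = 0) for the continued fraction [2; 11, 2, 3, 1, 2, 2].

Using pₖ = aₖpₖ₋₁ + pₖ₋₂, qₖ = aₖqₖ₋₁ + qₖ₋₂ (with p₋₁=1, p₋₂=0, q₋₁=0, q₋₂=1):
  k=0: a=2, p=2, q=1
  k=1: a=11, p=23, q=11
  k=2: a=2, p=48, q=23
  k=3: a=3, p=167, q=80
  k=4: a=1, p=215, q=103

215/103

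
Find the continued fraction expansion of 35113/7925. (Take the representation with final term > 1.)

[4; 2, 3, 9, 2, 9, 6]

35113 = 4*7925 + 3413
7925 = 2*3413 + 1099
3413 = 3*1099 + 116
1099 = 9*116 + 55
116 = 2*55 + 6
55 = 9*6 + 1
6 = 6*1 + 0  (stop)
So 35113/7925 = [4; 2, 3, 9, 2, 9, 6].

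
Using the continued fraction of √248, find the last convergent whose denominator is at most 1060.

7937/504

√248 = [15; 1, 2, 1, 30, …] (period length 4).
Convergents:
  p_0/q_0 = 15/1
  p_1/q_1 = 16/1
  p_2/q_2 = 47/3
  p_3/q_3 = 63/4
  p_4/q_4 = 1937/123
  p_5/q_5 = 2000/127
  p_6/q_6 = 5937/377
  p_7/q_7 = 7937/504
  p_8/q_8 = 244047/15497
q_7 = 504 ≤ 1060 < 15497 = q_8, so the answer is 7937/504.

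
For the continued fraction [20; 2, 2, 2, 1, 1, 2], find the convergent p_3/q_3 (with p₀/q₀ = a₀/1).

245/12

Using pₖ = aₖpₖ₋₁ + pₖ₋₂, qₖ = aₖqₖ₋₁ + qₖ₋₂ (with p₋₁=1, p₋₂=0, q₋₁=0, q₋₂=1):
  k=0: a=20, p=20, q=1
  k=1: a=2, p=41, q=2
  k=2: a=2, p=102, q=5
  k=3: a=2, p=245, q=12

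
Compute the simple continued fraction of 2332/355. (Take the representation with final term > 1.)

[6; 1, 1, 3, 8, 6]

2332 = 6·355 + 202
355 = 1·202 + 153
202 = 1·153 + 49
153 = 3·49 + 6
49 = 8·6 + 1
6 = 6·1 + 0  (stop)
So 2332/355 = [6; 1, 1, 3, 8, 6].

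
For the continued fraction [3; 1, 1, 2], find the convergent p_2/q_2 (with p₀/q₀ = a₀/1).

Using pₖ = aₖpₖ₋₁ + pₖ₋₂, qₖ = aₖqₖ₋₁ + qₖ₋₂ (with p₋₁=1, p₋₂=0, q₋₁=0, q₋₂=1):
  k=0: a=3, p=3, q=1
  k=1: a=1, p=4, q=1
  k=2: a=1, p=7, q=2

7/2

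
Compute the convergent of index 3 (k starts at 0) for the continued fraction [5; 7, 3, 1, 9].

149/29

Using pₖ = aₖpₖ₋₁ + pₖ₋₂, qₖ = aₖqₖ₋₁ + qₖ₋₂ (with p₋₁=1, p₋₂=0, q₋₁=0, q₋₂=1):
  k=0: a=5, p=5, q=1
  k=1: a=7, p=36, q=7
  k=2: a=3, p=113, q=22
  k=3: a=1, p=149, q=29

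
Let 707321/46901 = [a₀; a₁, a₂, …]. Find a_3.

707321 = 15·46901 + 3806   →  a_0 = 15
46901 = 12·3806 + 1229   →  a_1 = 12
3806 = 3·1229 + 119   →  a_2 = 3
1229 = 10·119 + 39   →  a_3 = 10

10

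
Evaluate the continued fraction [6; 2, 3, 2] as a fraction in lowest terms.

Fold from the inside: start with 2/1.
  3 + 1/2 = 7/2
  2 + 2/7 = 16/7
  6 + 7/16 = 103/16

103/16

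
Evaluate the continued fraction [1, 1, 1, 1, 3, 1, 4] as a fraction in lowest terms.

110/67

Using pₖ = aₖpₖ₋₁ + pₖ₋₂ and qₖ = aₖqₖ₋₁ + qₖ₋₂:
  k=0: a=1, p=1, q=1
  k=1: a=1, p=2, q=1
  k=2: a=1, p=3, q=2
  k=3: a=1, p=5, q=3
  k=4: a=3, p=18, q=11
  k=5: a=1, p=23, q=14
  k=6: a=4, p=110, q=67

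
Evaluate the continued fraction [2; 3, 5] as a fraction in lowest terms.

37/16

Fold from the inside: start with 5/1.
  3 + 1/5 = 16/5
  2 + 5/16 = 37/16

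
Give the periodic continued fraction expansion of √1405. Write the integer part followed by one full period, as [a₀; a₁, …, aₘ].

[37; 2, 14, 2, 74]

a₀ = ⌊√1405⌋ = 37.
With m₀=0, d₀=1 and mₖ₊₁ = dₖaₖ − mₖ, dₖ₊₁ = (n − mₖ₊₁²)/dₖ, aₖ₊₁ = ⌊(a₀+mₖ₊₁)/dₖ₊₁⌋:
  k=1: m=37, d=36, a=2
  k=2: m=35, d=5, a=14
  k=3: m=35, d=36, a=2
  k=4: m=37, d=1, a=74
d=1 and a=2a₀=74 at k=4, so the next step gives (m, d) = (37, 36) again — its k=1 value — and the period has length 4.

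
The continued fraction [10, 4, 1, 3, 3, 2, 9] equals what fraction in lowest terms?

13773/1349

Using pₖ = aₖpₖ₋₁ + pₖ₋₂ and qₖ = aₖqₖ₋₁ + qₖ₋₂:
  k=0: a=10, p=10, q=1
  k=1: a=4, p=41, q=4
  k=2: a=1, p=51, q=5
  k=3: a=3, p=194, q=19
  k=4: a=3, p=633, q=62
  k=5: a=2, p=1460, q=143
  k=6: a=9, p=13773, q=1349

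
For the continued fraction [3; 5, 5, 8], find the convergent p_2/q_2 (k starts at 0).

83/26

Using pₖ = aₖpₖ₋₁ + pₖ₋₂, qₖ = aₖqₖ₋₁ + qₖ₋₂ (with p₋₁=1, p₋₂=0, q₋₁=0, q₋₂=1):
  k=0: a=3, p=3, q=1
  k=1: a=5, p=16, q=5
  k=2: a=5, p=83, q=26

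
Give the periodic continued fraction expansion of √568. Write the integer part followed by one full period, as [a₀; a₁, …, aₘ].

[23; 1, 4, 1, 46]

a₀ = ⌊√568⌋ = 23.
With m₀=0, d₀=1 and mₖ₊₁ = dₖaₖ − mₖ, dₖ₊₁ = (n − mₖ₊₁²)/dₖ, aₖ₊₁ = ⌊(a₀+mₖ₊₁)/dₖ₊₁⌋:
  k=1: m=23, d=39, a=1
  k=2: m=16, d=8, a=4
  k=3: m=16, d=39, a=1
  k=4: m=23, d=1, a=46
d=1 and a=2a₀=46 at k=4, so the next step gives (m, d) = (23, 39) again — its k=1 value — and the period has length 4.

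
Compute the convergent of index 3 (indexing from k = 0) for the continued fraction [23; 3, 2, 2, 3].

396/17

Using pₖ = aₖpₖ₋₁ + pₖ₋₂, qₖ = aₖqₖ₋₁ + qₖ₋₂ (with p₋₁=1, p₋₂=0, q₋₁=0, q₋₂=1):
  k=0: a=23, p=23, q=1
  k=1: a=3, p=70, q=3
  k=2: a=2, p=163, q=7
  k=3: a=2, p=396, q=17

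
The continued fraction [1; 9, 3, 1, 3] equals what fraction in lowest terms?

154/139

Using pₖ = aₖpₖ₋₁ + pₖ₋₂ and qₖ = aₖqₖ₋₁ + qₖ₋₂:
  k=0: a=1, p=1, q=1
  k=1: a=9, p=10, q=9
  k=2: a=3, p=31, q=28
  k=3: a=1, p=41, q=37
  k=4: a=3, p=154, q=139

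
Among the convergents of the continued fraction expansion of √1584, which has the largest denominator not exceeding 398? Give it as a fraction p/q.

√1584 = [39; 1, 3, 1, 78, …] (period length 4).
Convergents:
  p_0/q_0 = 39/1
  p_1/q_1 = 40/1
  p_2/q_2 = 159/4
  p_3/q_3 = 199/5
  p_4/q_4 = 15681/394
  p_5/q_5 = 15880/399
q_4 = 394 ≤ 398 < 399 = q_5, so the answer is 15681/394.

15681/394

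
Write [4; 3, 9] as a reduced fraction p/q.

121/28

Fold from the inside: start with 9/1.
  3 + 1/9 = 28/9
  4 + 9/28 = 121/28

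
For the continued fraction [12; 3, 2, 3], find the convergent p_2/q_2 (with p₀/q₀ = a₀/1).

Using pₖ = aₖpₖ₋₁ + pₖ₋₂, qₖ = aₖqₖ₋₁ + qₖ₋₂ (with p₋₁=1, p₋₂=0, q₋₁=0, q₋₂=1):
  k=0: a=12, p=12, q=1
  k=1: a=3, p=37, q=3
  k=2: a=2, p=86, q=7

86/7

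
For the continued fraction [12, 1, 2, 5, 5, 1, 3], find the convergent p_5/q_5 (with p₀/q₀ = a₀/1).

1256/99

Using pₖ = aₖpₖ₋₁ + pₖ₋₂, qₖ = aₖqₖ₋₁ + qₖ₋₂ (with p₋₁=1, p₋₂=0, q₋₁=0, q₋₂=1):
  k=0: a=12, p=12, q=1
  k=1: a=1, p=13, q=1
  k=2: a=2, p=38, q=3
  k=3: a=5, p=203, q=16
  k=4: a=5, p=1053, q=83
  k=5: a=1, p=1256, q=99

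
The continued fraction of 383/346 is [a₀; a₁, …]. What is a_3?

383 = 1·346 + 37   →  a_0 = 1
346 = 9·37 + 13   →  a_1 = 9
37 = 2·13 + 11   →  a_2 = 2
13 = 1·11 + 2   →  a_3 = 1

1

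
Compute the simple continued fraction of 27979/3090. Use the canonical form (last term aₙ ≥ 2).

[9; 18, 3, 1, 1, 11, 2]

27979 = 9·3090 + 169
3090 = 18·169 + 48
169 = 3·48 + 25
48 = 1·25 + 23
25 = 1·23 + 2
23 = 11·2 + 1
2 = 2·1 + 0  (stop)
So 27979/3090 = [9; 18, 3, 1, 1, 11, 2].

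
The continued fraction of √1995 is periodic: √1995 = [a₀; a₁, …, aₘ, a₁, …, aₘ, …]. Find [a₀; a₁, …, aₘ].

a₀ = ⌊√1995⌋ = 44.
With m₀=0, d₀=1 and mₖ₊₁ = dₖaₖ − mₖ, dₖ₊₁ = (n − mₖ₊₁²)/dₖ, aₖ₊₁ = ⌊(a₀+mₖ₊₁)/dₖ₊₁⌋:
  k=1: m=44, d=59, a=1
  k=2: m=15, d=30, a=1
  k=3: m=15, d=59, a=1
  k=4: m=44, d=1, a=88
d=1 and a=2a₀=88 at k=4, so the next step gives (m, d) = (44, 59) again — its k=1 value — and the period has length 4.

[44; 1, 1, 1, 88]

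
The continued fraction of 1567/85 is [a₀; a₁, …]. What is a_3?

1567 = 18·85 + 37   →  a_0 = 18
85 = 2·37 + 11   →  a_1 = 2
37 = 3·11 + 4   →  a_2 = 3
11 = 2·4 + 3   →  a_3 = 2

2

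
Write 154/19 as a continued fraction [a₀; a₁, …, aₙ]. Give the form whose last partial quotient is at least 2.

154 = 8×19 + 2
19 = 9×2 + 1
2 = 2×1 + 0  (stop)
So 154/19 = [8; 9, 2].

[8; 9, 2]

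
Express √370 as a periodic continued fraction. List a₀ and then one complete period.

a₀ = ⌊√370⌋ = 19.

[19; 4, 4, 38]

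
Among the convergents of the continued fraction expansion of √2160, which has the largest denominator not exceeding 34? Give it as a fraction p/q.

976/21

√2160 = [46; 2, 9, 1, 4, 1, 9, 2, 92, …] (period length 8).
Convergents:
  p_0/q_0 = 46/1
  p_1/q_1 = 93/2
  p_2/q_2 = 883/19
  p_3/q_3 = 976/21
  p_4/q_4 = 4787/103
q_3 = 21 ≤ 34 < 103 = q_4, so the answer is 976/21.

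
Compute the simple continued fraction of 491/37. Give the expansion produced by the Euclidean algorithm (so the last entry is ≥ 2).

491 = 13*37 + 10
37 = 3*10 + 7
10 = 1*7 + 3
7 = 2*3 + 1
3 = 3*1 + 0  (stop)
So 491/37 = [13; 3, 1, 2, 3].

[13; 3, 1, 2, 3]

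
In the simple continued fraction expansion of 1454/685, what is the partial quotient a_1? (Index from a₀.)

8

1454 = 2·685 + 84   →  a_0 = 2
685 = 8·84 + 13   →  a_1 = 8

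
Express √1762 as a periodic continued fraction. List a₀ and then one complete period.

a₀ = ⌊√1762⌋ = 41.
With m₀=0, d₀=1 and mₖ₊₁ = dₖaₖ − mₖ, dₖ₊₁ = (n − mₖ₊₁²)/dₖ, aₖ₊₁ = ⌊(a₀+mₖ₊₁)/dₖ₊₁⌋:
  k=1: m=41, d=81, a=1
  k=2: m=40, d=2, a=40
  k=3: m=40, d=81, a=1
  k=4: m=41, d=1, a=82
d=1 and a=2a₀=82 at k=4, so the next step gives (m, d) = (41, 81) again — its k=1 value — and the period has length 4.

[41; 1, 40, 1, 82]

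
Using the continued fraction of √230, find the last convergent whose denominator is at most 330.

2745/181

√230 = [15; 6, 30, …] (period length 2).
Convergents:
  p_0/q_0 = 15/1
  p_1/q_1 = 91/6
  p_2/q_2 = 2745/181
  p_3/q_3 = 16561/1092
q_2 = 181 ≤ 330 < 1092 = q_3, so the answer is 2745/181.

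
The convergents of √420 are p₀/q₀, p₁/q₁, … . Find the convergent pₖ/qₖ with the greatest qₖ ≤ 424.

3361/164

√420 = [20; 2, 40, …] (period length 2).
Convergents:
  p_0/q_0 = 20/1
  p_1/q_1 = 41/2
  p_2/q_2 = 1660/81
  p_3/q_3 = 3361/164
  p_4/q_4 = 136100/6641
q_3 = 164 ≤ 424 < 6641 = q_4, so the answer is 3361/164.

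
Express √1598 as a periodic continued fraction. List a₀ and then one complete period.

[39; 1, 38, 1, 78]

a₀ = ⌊√1598⌋ = 39.
With m₀=0, d₀=1 and mₖ₊₁ = dₖaₖ − mₖ, dₖ₊₁ = (n − mₖ₊₁²)/dₖ, aₖ₊₁ = ⌊(a₀+mₖ₊₁)/dₖ₊₁⌋:
  k=1: m=39, d=77, a=1
  k=2: m=38, d=2, a=38
  k=3: m=38, d=77, a=1
  k=4: m=39, d=1, a=78
d=1 and a=2a₀=78 at k=4, so the next step gives (m, d) = (39, 77) again — its k=1 value — and the period has length 4.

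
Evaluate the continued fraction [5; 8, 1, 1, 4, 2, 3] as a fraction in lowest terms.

3019/590

Using pₖ = aₖpₖ₋₁ + pₖ₋₂ and qₖ = aₖqₖ₋₁ + qₖ₋₂:
  k=0: a=5, p=5, q=1
  k=1: a=8, p=41, q=8
  k=2: a=1, p=46, q=9
  k=3: a=1, p=87, q=17
  k=4: a=4, p=394, q=77
  k=5: a=2, p=875, q=171
  k=6: a=3, p=3019, q=590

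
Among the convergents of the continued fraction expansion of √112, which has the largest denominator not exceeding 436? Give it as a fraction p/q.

2741/259

√112 = [10; 1, 1, 2, 1, 1, 20, …] (period length 6).
Convergents:
  p_0/q_0 = 10/1
  p_1/q_1 = 11/1
  p_2/q_2 = 21/2
  p_3/q_3 = 53/5
  p_4/q_4 = 74/7
  p_5/q_5 = 127/12
  p_6/q_6 = 2614/247
  p_7/q_7 = 2741/259
  p_8/q_8 = 5355/506
q_7 = 259 ≤ 436 < 506 = q_8, so the answer is 2741/259.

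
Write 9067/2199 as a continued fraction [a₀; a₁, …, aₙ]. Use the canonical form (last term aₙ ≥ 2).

9067 = 4·2199 + 271
2199 = 8·271 + 31
271 = 8·31 + 23
31 = 1·23 + 8
23 = 2·8 + 7
8 = 1·7 + 1
7 = 7·1 + 0  (stop)
So 9067/2199 = [4; 8, 8, 1, 2, 1, 7].

[4; 8, 8, 1, 2, 1, 7]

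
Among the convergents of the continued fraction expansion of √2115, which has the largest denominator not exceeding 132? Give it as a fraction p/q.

√2115 = [45; 1, 90, …] (period length 2).
Convergents:
  p_0/q_0 = 45/1
  p_1/q_1 = 46/1
  p_2/q_2 = 4185/91
  p_3/q_3 = 4231/92
  p_4/q_4 = 384975/8371
q_3 = 92 ≤ 132 < 8371 = q_4, so the answer is 4231/92.

4231/92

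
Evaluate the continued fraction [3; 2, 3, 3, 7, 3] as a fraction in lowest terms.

Fold from the inside: start with 3/1.
  7 + 1/3 = 22/3
  3 + 3/22 = 69/22
  3 + 22/69 = 229/69
  2 + 69/229 = 527/229
  3 + 229/527 = 1810/527

1810/527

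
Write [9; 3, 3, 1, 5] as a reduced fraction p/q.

Using pₖ = aₖpₖ₋₁ + pₖ₋₂ and qₖ = aₖqₖ₋₁ + qₖ₋₂:
  k=0: a=9, p=9, q=1
  k=1: a=3, p=28, q=3
  k=2: a=3, p=93, q=10
  k=3: a=1, p=121, q=13
  k=4: a=5, p=698, q=75

698/75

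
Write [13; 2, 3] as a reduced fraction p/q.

94/7

Using pₖ = aₖpₖ₋₁ + pₖ₋₂ and qₖ = aₖqₖ₋₁ + qₖ₋₂:
  k=0: a=13, p=13, q=1
  k=1: a=2, p=27, q=2
  k=2: a=3, p=94, q=7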